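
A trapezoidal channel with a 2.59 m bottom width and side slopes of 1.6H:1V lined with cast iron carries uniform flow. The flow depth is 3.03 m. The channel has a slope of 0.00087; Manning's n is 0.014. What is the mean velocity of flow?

V = 2.89 m/s

With bottom width b = 2.59 m and side slope z = 1.6: A = (b + zy)y = (2.59 + 1.6×3.03)×3.03 = 22.54 m²; P = b + 2y√(1+z²) = 2.59 + 2×3.03×1.887 = 14.02 m.
Hydraulic radius R = A/P = 22.54/14.02 = 1.607 m.
From Manning's equation, V = (1/n) R^(2/3) S^(1/2) = (1/0.014) × 1.607^(2/3) × 0.00087^(1/2) = 2.89 m/s.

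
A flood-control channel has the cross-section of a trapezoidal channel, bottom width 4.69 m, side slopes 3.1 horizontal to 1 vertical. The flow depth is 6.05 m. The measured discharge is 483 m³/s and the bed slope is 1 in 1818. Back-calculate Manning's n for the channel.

n = 0.015

With bottom width b = 4.69 m and side slope z = 3.1: A = (b + zy)y = (4.69 + 3.1×6.05)×6.05 = 141.8 m²; P = b + 2y√(1+z²) = 4.69 + 2×6.05×3.257 = 44.1 m.
Hydraulic radius R = A/P = 141.8/44.1 = 3.216 m.
Rearranging Manning's equation: n = (1/Q) A R^(2/3) S^(1/2) = (1/483) × 141.8 × 3.216^(2/3) × √0.0005501 = 0.015.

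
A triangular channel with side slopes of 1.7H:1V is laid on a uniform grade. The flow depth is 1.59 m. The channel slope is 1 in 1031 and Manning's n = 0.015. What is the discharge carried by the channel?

For a triangular section with side slope z = 1.7: A = zy² = 1.7×1.59² = 4.298 m²; P = 2y√(1+z²) = 2×1.59×1.972 = 6.272 m.
Hydraulic radius R = A/P = 4.298/6.272 = 0.6852 m.
Manning's equation: Q = (1/n) A R^(2/3) S^(1/2) = (1/0.015) × 4.298 × 0.6852^(2/3) × 0.0009699^(1/2) = 6.94 m³/s.

Q = 6.94 m³/s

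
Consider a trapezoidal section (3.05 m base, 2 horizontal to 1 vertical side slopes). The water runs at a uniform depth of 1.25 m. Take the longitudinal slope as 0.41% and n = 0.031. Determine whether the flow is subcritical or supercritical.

With bottom width b = 3.05 m and side slope z = 2: A = (b + zy)y = (3.05 + 2×1.25)×1.25 = 6.938 m²; P = b + 2y√(1+z²) = 3.05 + 2×1.25×2.236 = 8.64 m.
Hydraulic radius R = A/P = 6.938/8.64 = 0.8029 m.
V = (1/n) R^(2/3) √S = (1/0.031) × 0.8029^(2/3) × √0.0041 = 1.784 m/s. Hydraulic depth D_h = A/T = 6.938/8.05 = 0.8618 m.
Froude number Fr = V/√(g·D_h) = 1.784/√(9.81×0.8618) = 0.614, which is less than 1, so the flow is subcritical.

subcritical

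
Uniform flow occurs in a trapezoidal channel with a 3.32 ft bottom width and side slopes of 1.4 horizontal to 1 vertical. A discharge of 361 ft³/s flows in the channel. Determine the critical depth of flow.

At critical depth, Q² T / (g A³) = 1, i.e. A³/T = Q²/g = 361²/32.2 = 4047.
At y = 4.73 ft: A³/T = 6278 — high.
At y = 4.26 ft: A³/T = 4057 — matches.

y_c = 4.26 ft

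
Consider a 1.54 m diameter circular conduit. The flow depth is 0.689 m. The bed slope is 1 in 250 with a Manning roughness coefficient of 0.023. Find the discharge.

For a circular section of diameter D = 1.54 m at depth y = 0.689 m, the central angle is θ = 2 arccos(1 − 2y/D) = 2.931 rad. Then A = (D²/8)(θ − sin θ) = 0.8068 m² and P = Dθ/2 = 2.257 m.
Hydraulic radius R = A/P = 0.8068/2.257 = 0.3575 m.
Manning's equation: Q = (1/n) A R^(2/3) S^(1/2) = (1/0.023) × 0.8068 × 0.3575^(2/3) × 0.004^(1/2) = 1.12 m³/s.

Q = 1.12 m³/s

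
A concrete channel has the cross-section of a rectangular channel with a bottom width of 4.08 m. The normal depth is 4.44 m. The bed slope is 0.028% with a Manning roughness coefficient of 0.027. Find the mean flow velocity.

V = 0.775 m/s

Flow area A = b·y = 4.08 × 4.44 = 18.12 m². Wetted perimeter P = b + 2y = 4.08 + 2×4.44 = 12.96 m.
Hydraulic radius R = A/P = 18.12/12.96 = 1.398 m.
From Manning's equation, V = (1/n) R^(2/3) S^(1/2) = (1/0.027) × 1.398^(2/3) × 0.00028^(1/2) = 0.775 m/s.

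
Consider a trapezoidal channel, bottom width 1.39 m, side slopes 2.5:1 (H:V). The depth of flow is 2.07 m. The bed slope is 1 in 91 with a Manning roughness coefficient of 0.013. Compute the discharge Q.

With bottom width b = 1.39 m and side slope z = 2.5: A = (b + zy)y = (1.39 + 2.5×2.07)×2.07 = 13.59 m²; P = b + 2y√(1+z²) = 1.39 + 2×2.07×2.693 = 12.54 m.
Hydraulic radius R = A/P = 13.59/12.54 = 1.084 m.
Manning's equation: Q = (1/n) A R^(2/3) S^(1/2) = (1/0.013) × 13.59 × 1.084^(2/3) × 0.01099^(1/2) = 116 m³/s.

Q = 116 m³/s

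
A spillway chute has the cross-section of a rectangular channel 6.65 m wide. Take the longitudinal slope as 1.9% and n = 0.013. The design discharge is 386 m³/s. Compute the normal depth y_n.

y_n = 3.75 m

Manning's equation rearranged: A R^(2/3) = nQ / (1·√S) = 0.013 × 386 / (√0.019) = 36.4.
Trying y = 4.08 m: A R^(2/3) = 40.62 — over.
Trying y = 3.75 m: A R^(2/3) = 36.38 — ≈ 36.4.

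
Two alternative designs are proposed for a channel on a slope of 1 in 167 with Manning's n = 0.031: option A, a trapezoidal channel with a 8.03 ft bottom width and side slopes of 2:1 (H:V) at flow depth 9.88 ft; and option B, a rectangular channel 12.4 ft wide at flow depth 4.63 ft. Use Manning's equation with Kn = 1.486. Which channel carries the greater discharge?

channel A

Channel A: With bottom width b = 8.03 ft and side slope z = 2: A = (b + zy)y = (8.03 + 2×9.88)×9.88 = 274.6 ft²; P = b + 2y√(1+z²) = 8.03 + 2×9.88×2.236 = 52.21 ft. Hydraulic radius R = A/P = 274.6/52.21 = 5.258 ft. Q_A = (1.486/0.031)·274.6·5.258^(2/3)·√0.005988 = 3080 ft³/s.
Channel B: Flow area A = b·y = 12.4 × 4.63 = 57.41 ft². Wetted perimeter P = b + 2y = 12.4 + 2×4.63 = 21.66 ft. Hydraulic radius R = A/P = 57.41/21.66 = 2.651 ft. Q_B = (1.486/0.031)·57.41·2.651^(2/3)·√0.005988 = 407.9 ft³/s.
Q_A = 3080 ft³/s vs Q_B = 407.9 ft³/s, so channel A carries more.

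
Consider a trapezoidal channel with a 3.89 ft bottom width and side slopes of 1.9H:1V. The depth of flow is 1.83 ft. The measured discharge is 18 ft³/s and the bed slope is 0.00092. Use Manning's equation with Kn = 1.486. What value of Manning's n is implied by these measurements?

With bottom width b = 3.89 ft and side slope z = 1.9: A = (b + zy)y = (3.89 + 1.9×1.83)×1.83 = 13.48 ft²; P = b + 2y√(1+z²) = 3.89 + 2×1.83×2.147 = 11.75 ft.
Hydraulic radius R = A/P = 13.48/11.75 = 1.148 ft.
Rearranging Manning's equation: n = (1.486/Q) A R^(2/3) S^(1/2) = (1.486/18) × 13.48 × 1.148^(2/3) × √0.00092 = 0.037.

n = 0.037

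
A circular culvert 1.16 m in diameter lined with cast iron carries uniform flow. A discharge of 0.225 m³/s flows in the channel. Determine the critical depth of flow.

At critical depth, Q² T / (g A³) = 1, i.e. A³/T = Q²/g = 0.225²/9.81 = 0.005161.
Trying y = 0.315 m: A³/T = 0.01211 — too large.
Trying y = 0.178 m: A³/T = 0.001297 — too small.
Trying y = 0.253 m: A³/T = 0.005153 — matches.

y_c = 0.253 m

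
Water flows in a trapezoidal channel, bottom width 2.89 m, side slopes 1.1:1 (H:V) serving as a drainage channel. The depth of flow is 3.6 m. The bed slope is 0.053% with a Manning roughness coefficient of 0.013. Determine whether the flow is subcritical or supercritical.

subcritical

With bottom width b = 2.89 m and side slope z = 1.1: A = (b + zy)y = (2.89 + 1.1×3.6)×3.6 = 24.66 m²; P = b + 2y√(1+z²) = 2.89 + 2×3.6×1.487 = 13.59 m.
Hydraulic radius R = A/P = 24.66/13.59 = 1.814 m.
V = (1/n) R^(2/3) √S = (1/0.013) × 1.814^(2/3) × √0.00053 = 2.634 m/s. Hydraulic depth D_h = A/T = 24.66/10.81 = 2.281 m.
Froude number Fr = V/√(g·D_h) = 2.634/√(9.81×2.281) = 0.557, which is less than 1, so the flow is subcritical.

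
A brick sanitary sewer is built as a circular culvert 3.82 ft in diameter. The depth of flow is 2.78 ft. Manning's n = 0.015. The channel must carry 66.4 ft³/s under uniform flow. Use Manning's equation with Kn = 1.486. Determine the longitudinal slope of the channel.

For a circular section of diameter D = 3.82 ft at depth y = 2.78 ft, the central angle is θ = 2 arccos(1 − 2y/D) = 4.087 rad. Then A = (D²/8)(θ − sin θ) = 8.935 ft² and P = Dθ/2 = 7.807 ft.
Hydraulic radius R = A/P = 8.935/7.807 = 1.144 ft.
From Manning's equation, S = [nQ / (1.486 A R^(2/3))]² = [0.015 × 66.4 / (1.486 × 8.935 × 1.144^(2/3))]² = 0.0047.

S = 0.0047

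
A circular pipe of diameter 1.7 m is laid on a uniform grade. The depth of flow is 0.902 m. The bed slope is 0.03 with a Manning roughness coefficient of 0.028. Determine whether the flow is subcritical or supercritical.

supercritical

For a circular section of diameter D = 1.7 m at depth y = 0.902 m, the central angle is θ = 2 arccos(1 − 2y/D) = 3.264 rad. Then A = (D²/8)(θ − sin θ) = 1.223 m² and P = Dθ/2 = 2.774 m.
Hydraulic radius R = A/P = 1.223/2.774 = 0.4409 m.
V = (1/n) R^(2/3) √S = (1/0.028) × 0.4409^(2/3) × √0.03 = 3.583 m/s. Hydraulic depth D_h = A/T = 1.223/1.697 = 0.7209 m.
Froude number Fr = V/√(g·D_h) = 3.583/√(9.81×0.7209) = 1.35, which is greater than 1, so the flow is supercritical.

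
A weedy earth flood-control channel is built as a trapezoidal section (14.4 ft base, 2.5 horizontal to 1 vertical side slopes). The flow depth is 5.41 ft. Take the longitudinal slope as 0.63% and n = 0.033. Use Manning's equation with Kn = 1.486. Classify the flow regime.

With bottom width b = 14.4 ft and side slope z = 2.5: A = (b + zy)y = (14.4 + 2.5×5.41)×5.41 = 151.1 ft²; P = b + 2y√(1+z²) = 14.4 + 2×5.41×2.693 = 43.53 ft.
Hydraulic radius R = A/P = 151.1/43.53 = 3.47 ft.
V = (1.486/n) R^(2/3) √S = (1.486/0.033) × 3.47^(2/3) × √0.0063 = 8.193 ft/s. Hydraulic depth D_h = A/T = 151.1/41.45 = 3.645 ft.
Froude number Fr = V/√(g·D_h) = 8.193/√(32.2×3.645) = 0.756, which is less than 1, so the flow is subcritical.

subcritical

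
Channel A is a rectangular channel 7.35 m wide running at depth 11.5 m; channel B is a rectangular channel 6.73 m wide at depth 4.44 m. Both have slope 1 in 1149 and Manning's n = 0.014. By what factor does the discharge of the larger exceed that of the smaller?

3.63

Channel A: Flow area A = b·y = 7.35 × 11.5 = 84.52 m². Wetted perimeter P = b + 2y = 7.35 + 2×11.5 = 30.35 m. Hydraulic radius R = A/P = 84.52/30.35 = 2.785 m. Q_A = (1/0.014)·84.52·2.785^(2/3)·√0.0008703 = 352.6 m³/s.
Channel B: Flow area A = b·y = 6.73 × 4.44 = 29.88 m². Wetted perimeter P = b + 2y = 6.73 + 2×4.44 = 15.61 m. Hydraulic radius R = A/P = 29.88/15.61 = 1.914 m. Q_B = (1/0.014)·29.88·1.914^(2/3)·√0.0008703 = 97.07 m³/s.
The larger discharge is 352.6 m³/s and the smaller is 97.07 m³/s; the ratio is 3.63.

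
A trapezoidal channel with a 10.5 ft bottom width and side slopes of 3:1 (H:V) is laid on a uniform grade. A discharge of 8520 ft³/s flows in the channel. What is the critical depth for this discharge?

y_c = 12.2 ft

At critical depth, Q² T / (g A³) = 1, i.e. A³/T = Q²/g = 8520²/32.2 = 2254000.
Trying y = 10.3 ft: A³/T = 1072000 — short.
Trying y = 14 ft: A³/T = 4202000 — over.
Trying y = 12.2 ft: A³/T = 2267000 — close enough.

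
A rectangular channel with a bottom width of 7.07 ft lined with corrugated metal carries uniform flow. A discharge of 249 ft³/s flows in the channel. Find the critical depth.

For a rectangular channel, critical depth y_c = (q²/g)^(1/3) where q = Q/b = 249/7.07 = 35.22 ft²/s.
So y_c = (35.22²/32.2)^(1/3) = 3.38 ft.

y_c = 3.38 ft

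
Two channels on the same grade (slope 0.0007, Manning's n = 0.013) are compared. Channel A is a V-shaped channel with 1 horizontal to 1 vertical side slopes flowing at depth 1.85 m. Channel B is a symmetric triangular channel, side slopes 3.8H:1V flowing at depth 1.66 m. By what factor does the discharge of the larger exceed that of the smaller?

3.51

Channel A: For a triangular section with side slope z = 1: A = zy² = 1×1.85² = 3.423 m²; P = 2y√(1+z²) = 2×1.85×1.414 = 5.233 m. Hydraulic radius R = A/P = 3.423/5.233 = 0.6541 m. Q_A = (1/0.013)·3.423·0.6541^(2/3)·√0.0007 = 5.248 m³/s.
Channel B: For a triangular section with side slope z = 3.8: A = zy² = 3.8×1.66² = 10.47 m²; P = 2y√(1+z²) = 2×1.66×3.929 = 13.05 m. Hydraulic radius R = A/P = 10.47/13.05 = 0.8027 m. Q_B = (1/0.013)·10.47·0.8027^(2/3)·√0.0007 = 18.41 m³/s.
The larger discharge is 18.41 m³/s and the smaller is 5.248 m³/s; the ratio is 3.51.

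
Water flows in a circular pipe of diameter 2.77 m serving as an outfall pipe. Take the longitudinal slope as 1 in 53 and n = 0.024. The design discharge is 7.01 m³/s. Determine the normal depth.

y_n = 0.963 m

Manning's equation rearranged: A R^(2/3) = nQ / (1·√S) = 0.024 × 7.01 / (√0.01887) = 1.225.
Trying y = 1.15 m: A R^(2/3) = 1.701 — high.
Trying y = 0.678 m: A R^(2/3) = 0.6196 — low.
Trying y = 0.963 m: A R^(2/3) = 1.225 — matches.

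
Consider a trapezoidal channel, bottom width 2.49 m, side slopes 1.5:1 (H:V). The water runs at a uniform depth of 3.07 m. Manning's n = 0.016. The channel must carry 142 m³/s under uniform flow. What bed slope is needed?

S = 0.00578

With bottom width b = 2.49 m and side slope z = 1.5: A = (b + zy)y = (2.49 + 1.5×3.07)×3.07 = 21.78 m²; P = b + 2y√(1+z²) = 2.49 + 2×3.07×1.803 = 13.56 m.
Hydraulic radius R = A/P = 21.78/13.56 = 1.606 m.
From Manning's equation, S = [nQ / (1 A R^(2/3))]² = [0.016 × 142 / (1 × 21.78 × 1.606^(2/3))]² = 0.00578.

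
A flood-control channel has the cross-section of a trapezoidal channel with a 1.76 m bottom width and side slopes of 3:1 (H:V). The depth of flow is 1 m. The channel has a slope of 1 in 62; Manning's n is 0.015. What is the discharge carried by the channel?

With bottom width b = 1.76 m and side slope z = 3: A = (b + zy)y = (1.76 + 3×1)×1 = 4.76 m²; P = b + 2y√(1+z²) = 1.76 + 2×1×3.162 = 8.085 m.
Hydraulic radius R = A/P = 4.76/8.085 = 0.5888 m.
Manning's equation: Q = (1/n) A R^(2/3) S^(1/2) = (1/0.015) × 4.76 × 0.5888^(2/3) × 0.01613^(1/2) = 28.3 m³/s.

Q = 28.3 m³/s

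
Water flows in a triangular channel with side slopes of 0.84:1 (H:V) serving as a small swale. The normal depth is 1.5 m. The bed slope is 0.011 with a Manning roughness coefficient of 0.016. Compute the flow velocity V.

V = 4.03 m/s

For a triangular section with side slope z = 0.84: A = zy² = 0.84×1.5² = 1.89 m²; P = 2y√(1+z²) = 2×1.5×1.306 = 3.918 m.
Hydraulic radius R = A/P = 1.89/3.918 = 0.4824 m.
From Manning's equation, V = (1/n) R^(2/3) S^(1/2) = (1/0.016) × 0.4824^(2/3) × 0.011^(1/2) = 4.03 m/s.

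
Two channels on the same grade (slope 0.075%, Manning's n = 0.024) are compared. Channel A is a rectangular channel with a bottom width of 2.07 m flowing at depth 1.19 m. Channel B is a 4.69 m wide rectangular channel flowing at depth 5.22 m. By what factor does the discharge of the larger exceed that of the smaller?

Channel A: Flow area A = b·y = 2.07 × 1.19 = 2.463 m². Wetted perimeter P = b + 2y = 2.07 + 2×1.19 = 4.45 m. Hydraulic radius R = A/P = 2.463/4.45 = 0.5536 m. Q_A = (1/0.024)·2.463·0.5536^(2/3)·√0.00075 = 1.895 m³/s.
Channel B: Flow area A = b·y = 4.69 × 5.22 = 24.48 m². Wetted perimeter P = b + 2y = 4.69 + 2×5.22 = 15.13 m. Hydraulic radius R = A/P = 24.48/15.13 = 1.618 m. Q_B = (1/0.024)·24.48·1.618^(2/3)·√0.00075 = 38.5 m³/s.
The larger discharge is 38.5 m³/s and the smaller is 1.895 m³/s; the ratio is 20.3.

20.3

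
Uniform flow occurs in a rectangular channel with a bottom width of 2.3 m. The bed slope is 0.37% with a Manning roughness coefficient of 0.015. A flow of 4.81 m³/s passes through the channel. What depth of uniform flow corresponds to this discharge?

Manning's equation rearranged: A R^(2/3) = nQ / (1·√S) = 0.015 × 4.81 / (√0.0037) = 1.186.
At y = 0.727 m: A R^(2/3) = 0.9752 — too small.
At y = 1.06 m: A R^(2/3) = 1.64 — too large.
At y = 0.836 m: A R^(2/3) = 1.185 — close enough.

y_n = 0.836 m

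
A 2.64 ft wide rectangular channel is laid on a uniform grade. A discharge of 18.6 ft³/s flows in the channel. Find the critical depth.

For a rectangular channel, critical depth y_c = (q²/g)^(1/3) where q = Q/b = 18.6/2.64 = 7.045 ft²/s.
So y_c = (7.045²/32.2)^(1/3) = 1.16 ft.

y_c = 1.16 ft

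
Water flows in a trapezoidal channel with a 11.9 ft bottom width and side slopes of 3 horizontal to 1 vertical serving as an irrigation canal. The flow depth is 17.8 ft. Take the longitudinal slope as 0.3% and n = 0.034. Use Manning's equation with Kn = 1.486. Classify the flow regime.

With bottom width b = 11.9 ft and side slope z = 3: A = (b + zy)y = (11.9 + 3×17.8)×17.8 = 1162 ft²; P = b + 2y√(1+z²) = 11.9 + 2×17.8×3.162 = 124.5 ft.
Hydraulic radius R = A/P = 1162/124.5 = 9.338 ft.
V = (1.486/n) R^(2/3) √S = (1.486/0.034) × 9.338^(2/3) × √0.003 = 10.62 ft/s. Hydraulic depth D_h = A/T = 1162/118.7 = 9.792 ft.
Froude number Fr = V/√(g·D_h) = 10.62/√(32.2×9.792) = 0.598, which is less than 1, so the flow is subcritical.

subcritical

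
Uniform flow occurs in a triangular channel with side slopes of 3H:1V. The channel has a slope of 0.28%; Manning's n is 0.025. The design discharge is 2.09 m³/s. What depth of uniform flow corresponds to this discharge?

Manning's equation rearranged: A R^(2/3) = nQ / (1·√S) = 0.025 × 2.09 / (√0.0028) = 0.9874.
At y = 0.65 m: A R^(2/3) = 0.5785 — low.
At y = 0.794 m: A R^(2/3) = 0.9864 — matches.

y_n = 0.794 m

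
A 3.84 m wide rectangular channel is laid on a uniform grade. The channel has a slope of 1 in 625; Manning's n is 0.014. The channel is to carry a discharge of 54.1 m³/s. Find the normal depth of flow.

y_n = 4.12 m

Manning's equation rearranged: A R^(2/3) = nQ / (1·√S) = 0.014 × 54.1 / (√0.0016) = 18.94.
At y = 4.52 m: A R^(2/3) = 21.18 — too large.
At y = 3.43 m: A R^(2/3) = 15.13 — too small.
At y = 4.12 m: A R^(2/3) = 18.94 — ≈ 18.94.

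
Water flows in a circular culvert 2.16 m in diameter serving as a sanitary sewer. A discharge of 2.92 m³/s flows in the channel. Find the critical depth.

y_c = 0.793 m

At critical depth, Q² T / (g A³) = 1, i.e. A³/T = Q²/g = 2.92²/9.81 = 0.8692.
Trying y = 0.674 m: A³/T = 0.465 — low.
Trying y = 0.933 m: A³/T = 1.627 — high.
Trying y = 0.793 m: A³/T = 0.8712 — close enough.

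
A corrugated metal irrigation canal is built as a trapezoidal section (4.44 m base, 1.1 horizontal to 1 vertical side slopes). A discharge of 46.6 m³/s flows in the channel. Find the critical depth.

y_c = 1.9 m

At critical depth, Q² T / (g A³) = 1, i.e. A³/T = Q²/g = 46.6²/9.81 = 221.4.
At y = 1.47 m: A³/T = 91.98 — short.
At y = 2.31 m: A³/T = 440.4 — over.
At y = 1.9 m: A³/T = 221.6 — close enough.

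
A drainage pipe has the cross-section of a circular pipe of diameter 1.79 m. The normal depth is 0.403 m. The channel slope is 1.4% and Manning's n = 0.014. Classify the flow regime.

supercritical

For a circular section of diameter D = 1.79 m at depth y = 0.403 m, the central angle is θ = 2 arccos(1 − 2y/D) = 1.978 rad. Then A = (D²/8)(θ − sin θ) = 0.4242 m² and P = Dθ/2 = 1.77 m.
Hydraulic radius R = A/P = 0.4242/1.77 = 0.2397 m.
V = (1/n) R^(2/3) √S = (1/0.014) × 0.2397^(2/3) × √0.014 = 3.261 m/s. Hydraulic depth D_h = A/T = 0.4242/1.495 = 0.2837 m.
Froude number Fr = V/√(g·D_h) = 3.261/√(9.81×0.2837) = 1.95, which is greater than 1, so the flow is supercritical.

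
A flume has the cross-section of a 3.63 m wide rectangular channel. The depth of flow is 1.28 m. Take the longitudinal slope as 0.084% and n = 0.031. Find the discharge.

Q = 3.59 m³/s

Flow area A = b·y = 3.63 × 1.28 = 4.646 m². Wetted perimeter P = b + 2y = 3.63 + 2×1.28 = 6.19 m.
Hydraulic radius R = A/P = 4.646/6.19 = 0.7506 m.
Manning's equation: Q = (1/n) A R^(2/3) S^(1/2) = (1/0.031) × 4.646 × 0.7506^(2/3) × 0.00084^(1/2) = 3.59 m³/s.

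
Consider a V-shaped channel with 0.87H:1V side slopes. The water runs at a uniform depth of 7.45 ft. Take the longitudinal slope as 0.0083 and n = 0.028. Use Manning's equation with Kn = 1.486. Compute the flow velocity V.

For a triangular section with side slope z = 0.87: A = zy² = 0.87×7.45² = 48.29 ft²; P = 2y√(1+z²) = 2×7.45×1.325 = 19.75 ft.
Hydraulic radius R = A/P = 48.29/19.75 = 2.445 ft.
From Manning's equation, V = (1.486/n) R^(2/3) S^(1/2) = (1.486/0.028) × 2.445^(2/3) × 0.0083^(1/2) = 8.78 ft/s.

V = 8.78 ft/s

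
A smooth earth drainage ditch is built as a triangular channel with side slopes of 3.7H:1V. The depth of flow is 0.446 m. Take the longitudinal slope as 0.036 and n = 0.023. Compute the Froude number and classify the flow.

supercritical

For a triangular section with side slope z = 3.7: A = zy² = 3.7×0.446² = 0.736 m²; P = 2y√(1+z²) = 2×0.446×3.833 = 3.419 m.
Hydraulic radius R = A/P = 0.736/3.419 = 0.2153 m.
V = (1/n) R^(2/3) √S = (1/0.023) × 0.2153^(2/3) × √0.036 = 2.963 m/s. Hydraulic depth D_h = A/T = 0.736/3.3 = 0.223 m.
Froude number Fr = V/√(g·D_h) = 2.963/√(9.81×0.223) = 2, which is greater than 1, so the flow is supercritical.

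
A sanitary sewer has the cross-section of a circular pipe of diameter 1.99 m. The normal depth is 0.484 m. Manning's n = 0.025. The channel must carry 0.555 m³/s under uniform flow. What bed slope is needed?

For a circular section of diameter D = 1.99 m at depth y = 0.484 m, the central angle is θ = 2 arccos(1 − 2y/D) = 2.063 rad. Then A = (D²/8)(θ − sin θ) = 0.5849 m² and P = Dθ/2 = 2.053 m.
Hydraulic radius R = A/P = 0.5849/2.053 = 0.285 m.
From Manning's equation, S = [nQ / (1 A R^(2/3))]² = [0.025 × 0.555 / (1 × 0.5849 × 0.285^(2/3))]² = 0.003.

S = 0.003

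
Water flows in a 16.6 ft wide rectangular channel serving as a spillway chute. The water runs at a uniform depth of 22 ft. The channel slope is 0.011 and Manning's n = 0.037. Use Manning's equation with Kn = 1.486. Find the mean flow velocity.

V = 13.9 ft/s

Flow area A = b·y = 16.6 × 22 = 365.2 ft². Wetted perimeter P = b + 2y = 16.6 + 2×22 = 60.6 ft.
Hydraulic radius R = A/P = 365.2/60.6 = 6.026 ft.
From Manning's equation, V = (1.486/n) R^(2/3) S^(1/2) = (1.486/0.037) × 6.026^(2/3) × 0.011^(1/2) = 13.9 ft/s.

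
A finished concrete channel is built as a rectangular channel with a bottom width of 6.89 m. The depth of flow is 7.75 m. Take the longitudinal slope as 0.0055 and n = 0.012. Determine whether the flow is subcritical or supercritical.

Flow area A = b·y = 6.89 × 7.75 = 53.4 m². Wetted perimeter P = b + 2y = 6.89 + 2×7.75 = 22.39 m.
Hydraulic radius R = A/P = 53.4/22.39 = 2.385 m.
V = (1/n) R^(2/3) √S = (1/0.012) × 2.385^(2/3) × √0.0055 = 11.03 m/s. Hydraulic depth D_h = A/T = 53.4/6.89 = 7.75 m.
Froude number Fr = V/√(g·D_h) = 11.03/√(9.81×7.75) = 1.27, which is greater than 1, so the flow is supercritical.

supercritical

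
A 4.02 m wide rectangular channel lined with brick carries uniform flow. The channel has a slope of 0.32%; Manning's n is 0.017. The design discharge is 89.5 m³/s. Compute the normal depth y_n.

y_n = 5.22 m

Manning's equation rearranged: A R^(2/3) = nQ / (1·√S) = 0.017 × 89.5 / (√0.0032) = 26.9.
Try y = 5.64 m: A R^(2/3) = 29.47 — over.
Try y = 4.19 m: A R^(2/3) = 20.66 — short.
Try y = 5.22 m: A R^(2/3) = 26.9 — ≈ 26.9.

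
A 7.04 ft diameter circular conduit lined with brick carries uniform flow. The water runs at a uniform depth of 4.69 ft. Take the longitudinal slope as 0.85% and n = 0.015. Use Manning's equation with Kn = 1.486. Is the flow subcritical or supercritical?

supercritical

For a circular section of diameter D = 7.04 ft at depth y = 4.69 ft, the central angle is θ = 2 arccos(1 − 2y/D) = 3.819 rad. Then A = (D²/8)(θ − sin θ) = 27.55 ft² and P = Dθ/2 = 13.44 ft.
Hydraulic radius R = A/P = 27.55/13.44 = 2.049 ft.
V = (1.486/n) R^(2/3) √S = (1.486/0.015) × 2.049^(2/3) × √0.0085 = 14.73 ft/s. Hydraulic depth D_h = A/T = 27.55/6.64 = 4.149 ft.
Froude number Fr = V/√(g·D_h) = 14.73/√(32.2×4.149) = 1.27, which is greater than 1, so the flow is supercritical.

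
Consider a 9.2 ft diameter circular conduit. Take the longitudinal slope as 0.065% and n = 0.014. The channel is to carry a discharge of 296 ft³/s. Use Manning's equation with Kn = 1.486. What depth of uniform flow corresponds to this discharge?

Manning's equation rearranged: A R^(2/3) = nQ / (1.486·√S) = 0.014 × 296 / (1.486 × √0.00065) = 109.4.
At y = 6.38 ft: A R^(2/3) = 95.79 — low.
At y = 8.36 ft: A R^(2/3) = 123.9 — high.
At y = 7.12 ft: A R^(2/3) = 109.4 — close enough.

y_n = 7.12 ft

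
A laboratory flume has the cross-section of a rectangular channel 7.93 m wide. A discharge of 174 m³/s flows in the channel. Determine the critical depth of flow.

y_c = 3.66 m

For a rectangular channel, critical depth y_c = (q²/g)^(1/3) where q = Q/b = 174/7.93 = 21.94 m²/s.
So y_c = (21.94²/9.81)^(1/3) = 3.66 m.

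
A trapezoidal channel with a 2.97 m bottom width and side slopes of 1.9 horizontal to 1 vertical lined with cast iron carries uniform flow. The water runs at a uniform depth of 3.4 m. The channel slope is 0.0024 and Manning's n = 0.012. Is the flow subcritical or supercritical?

supercritical

With bottom width b = 2.97 m and side slope z = 1.9: A = (b + zy)y = (2.97 + 1.9×3.4)×3.4 = 32.06 m²; P = b + 2y√(1+z²) = 2.97 + 2×3.4×2.147 = 17.57 m.
Hydraulic radius R = A/P = 32.06/17.57 = 1.825 m.
V = (1/n) R^(2/3) √S = (1/0.012) × 1.825^(2/3) × √0.0024 = 6.096 m/s. Hydraulic depth D_h = A/T = 32.06/15.89 = 2.018 m.
Froude number Fr = V/√(g·D_h) = 6.096/√(9.81×2.018) = 1.37, which is greater than 1, so the flow is supercritical.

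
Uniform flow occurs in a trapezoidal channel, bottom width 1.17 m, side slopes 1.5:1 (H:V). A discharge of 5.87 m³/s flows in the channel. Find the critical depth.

At critical depth, Q² T / (g A³) = 1, i.e. A³/T = Q²/g = 5.87²/9.81 = 3.512.
At y = 0.836 m: A³/T = 2.263 — too small.
At y = 0.936 m: A³/T = 3.516 — matches.

y_c = 0.936 m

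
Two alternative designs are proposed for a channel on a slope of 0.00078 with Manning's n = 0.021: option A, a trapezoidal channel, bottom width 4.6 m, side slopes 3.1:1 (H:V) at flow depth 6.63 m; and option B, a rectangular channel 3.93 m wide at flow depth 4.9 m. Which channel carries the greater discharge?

channel A

Channel A: With bottom width b = 4.6 m and side slope z = 3.1: A = (b + zy)y = (4.6 + 3.1×6.63)×6.63 = 166.8 m²; P = b + 2y√(1+z²) = 4.6 + 2×6.63×3.257 = 47.79 m. Hydraulic radius R = A/P = 166.8/47.79 = 3.489 m. Q_A = (1/0.021)·166.8·3.489^(2/3)·√0.00078 = 510.2 m³/s.
Channel B: Flow area A = b·y = 3.93 × 4.9 = 19.26 m². Wetted perimeter P = b + 2y = 3.93 + 2×4.9 = 13.73 m. Hydraulic radius R = A/P = 19.26/13.73 = 1.403 m. Q_B = (1/0.021)·19.26·1.403^(2/3)·√0.00078 = 32.09 m³/s.
Q_A = 510.2 m³/s vs Q_B = 32.09 m³/s, so channel A carries more.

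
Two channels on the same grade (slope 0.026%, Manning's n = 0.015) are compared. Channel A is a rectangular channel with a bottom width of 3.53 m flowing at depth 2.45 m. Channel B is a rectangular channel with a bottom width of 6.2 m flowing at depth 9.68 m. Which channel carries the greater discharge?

Channel A: Flow area A = b·y = 3.53 × 2.45 = 8.649 m². Wetted perimeter P = b + 2y = 3.53 + 2×2.45 = 8.43 m. Hydraulic radius R = A/P = 8.649/8.43 = 1.026 m. Q_A = (1/0.015)·8.649·1.026^(2/3)·√0.00026 = 9.457 m³/s.
Channel B: Flow area A = b·y = 6.2 × 9.68 = 60.02 m². Wetted perimeter P = b + 2y = 6.2 + 2×9.68 = 25.56 m. Hydraulic radius R = A/P = 60.02/25.56 = 2.348 m. Q_B = (1/0.015)·60.02·2.348^(2/3)·√0.00026 = 114 m³/s.
Q_A = 9.457 m³/s vs Q_B = 114 m³/s, so channel B carries more.

channel B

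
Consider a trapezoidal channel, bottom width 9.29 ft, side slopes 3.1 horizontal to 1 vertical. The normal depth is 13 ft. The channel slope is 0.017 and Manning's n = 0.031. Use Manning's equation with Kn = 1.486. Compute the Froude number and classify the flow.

supercritical

With bottom width b = 9.29 ft and side slope z = 3.1: A = (b + zy)y = (9.29 + 3.1×13)×13 = 644.7 ft²; P = b + 2y√(1+z²) = 9.29 + 2×13×3.257 = 93.98 ft.
Hydraulic radius R = A/P = 644.7/93.98 = 6.86 ft.
V = (1.486/n) R^(2/3) √S = (1.486/0.031) × 6.86^(2/3) × √0.017 = 22.56 ft/s. Hydraulic depth D_h = A/T = 644.7/89.89 = 7.172 ft.
Froude number Fr = V/√(g·D_h) = 22.56/√(32.2×7.172) = 1.48, which is greater than 1, so the flow is supercritical.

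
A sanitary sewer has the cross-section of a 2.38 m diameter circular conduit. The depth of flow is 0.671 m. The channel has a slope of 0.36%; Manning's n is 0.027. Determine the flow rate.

For a circular section of diameter D = 2.38 m at depth y = 0.671 m, the central angle is θ = 2 arccos(1 − 2y/D) = 2.239 rad. Then A = (D²/8)(θ − sin θ) = 1.03 m² and P = Dθ/2 = 2.664 m.
Hydraulic radius R = A/P = 1.03/2.664 = 0.3864 m.
Manning's equation: Q = (1/n) A R^(2/3) S^(1/2) = (1/0.027) × 1.03 × 0.3864^(2/3) × 0.0036^(1/2) = 1.21 m³/s.

Q = 1.21 m³/s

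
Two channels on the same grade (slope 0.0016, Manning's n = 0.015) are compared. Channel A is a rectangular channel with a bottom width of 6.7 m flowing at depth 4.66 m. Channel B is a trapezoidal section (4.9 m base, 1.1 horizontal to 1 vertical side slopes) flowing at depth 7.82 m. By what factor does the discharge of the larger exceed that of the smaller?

5.23

Channel A: Flow area A = b·y = 6.7 × 4.66 = 31.22 m². Wetted perimeter P = b + 2y = 6.7 + 2×4.66 = 16.02 m. Hydraulic radius R = A/P = 31.22/16.02 = 1.949 m. Q_A = (1/0.015)·31.22·1.949^(2/3)·√0.0016 = 129.9 m³/s.
Channel B: With bottom width b = 4.9 m and side slope z = 1.1: A = (b + zy)y = (4.9 + 1.1×7.82)×7.82 = 105.6 m²; P = b + 2y√(1+z²) = 4.9 + 2×7.82×1.487 = 28.15 m. Hydraulic radius R = A/P = 105.6/28.15 = 3.751 m. Q_B = (1/0.015)·105.6·3.751^(2/3)·√0.0016 = 679.7 m³/s.
The larger discharge is 679.7 m³/s and the smaller is 129.9 m³/s; the ratio is 5.23.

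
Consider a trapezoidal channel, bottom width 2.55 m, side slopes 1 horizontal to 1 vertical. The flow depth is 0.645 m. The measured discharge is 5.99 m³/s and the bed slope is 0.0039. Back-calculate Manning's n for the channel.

With bottom width b = 2.55 m and side slope z = 1: A = (b + zy)y = (2.55 + 1×0.645)×0.645 = 2.061 m²; P = b + 2y√(1+z²) = 2.55 + 2×0.645×1.414 = 4.374 m.
Hydraulic radius R = A/P = 2.061/4.374 = 0.4711 m.
Rearranging Manning's equation: n = (1/Q) A R^(2/3) S^(1/2) = (1/5.99) × 2.061 × 0.4711^(2/3) × √0.0039 = 0.013.

n = 0.013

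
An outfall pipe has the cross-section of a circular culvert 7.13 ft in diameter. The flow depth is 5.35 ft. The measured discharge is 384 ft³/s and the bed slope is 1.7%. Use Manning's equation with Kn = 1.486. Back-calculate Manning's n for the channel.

n = 0.027

For a circular section of diameter D = 7.13 ft at depth y = 5.35 ft, the central angle is θ = 2 arccos(1 − 2y/D) = 4.19 rad. Then A = (D²/8)(θ − sin θ) = 32.14 ft² and P = Dθ/2 = 14.94 ft.
Hydraulic radius R = A/P = 32.14/14.94 = 2.151 ft.
Rearranging Manning's equation: n = (1.486/Q) A R^(2/3) S^(1/2) = (1.486/384) × 32.14 × 2.151^(2/3) × √0.017 = 0.027.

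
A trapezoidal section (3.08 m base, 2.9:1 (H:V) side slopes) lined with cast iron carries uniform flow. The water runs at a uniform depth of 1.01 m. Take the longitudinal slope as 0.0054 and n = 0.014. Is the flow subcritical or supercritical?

supercritical

With bottom width b = 3.08 m and side slope z = 2.9: A = (b + zy)y = (3.08 + 2.9×1.01)×1.01 = 6.069 m²; P = b + 2y√(1+z²) = 3.08 + 2×1.01×3.068 = 9.276 m.
Hydraulic radius R = A/P = 6.069/9.276 = 0.6542 m.
V = (1/n) R^(2/3) √S = (1/0.014) × 0.6542^(2/3) × √0.0054 = 3.956 m/s. Hydraulic depth D_h = A/T = 6.069/8.938 = 0.679 m.
Froude number Fr = V/√(g·D_h) = 3.956/√(9.81×0.679) = 1.53, which is greater than 1, so the flow is supercritical.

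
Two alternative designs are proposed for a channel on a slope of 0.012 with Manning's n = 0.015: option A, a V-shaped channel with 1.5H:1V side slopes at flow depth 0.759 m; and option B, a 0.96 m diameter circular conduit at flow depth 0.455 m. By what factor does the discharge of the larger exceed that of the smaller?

Channel A: For a triangular section with side slope z = 1.5: A = zy² = 1.5×0.759² = 0.8641 m²; P = 2y√(1+z²) = 2×0.759×1.803 = 2.737 m. Hydraulic radius R = A/P = 0.8641/2.737 = 0.3158 m. Q_A = (1/0.015)·0.8641·0.3158^(2/3)·√0.012 = 2.926 m³/s.
Channel B: For a circular section of diameter D = 0.96 m at depth y = 0.455 m, the central angle is θ = 2 arccos(1 − 2y/D) = 3.037 rad. Then A = (D²/8)(θ − sin θ) = 0.3379 m² and P = Dθ/2 = 1.458 m. Hydraulic radius R = A/P = 0.3379/1.458 = 0.2318 m. Q_B = (1/0.015)·0.3379·0.2318^(2/3)·√0.012 = 0.9312 m³/s.
The larger discharge is 2.926 m³/s and the smaller is 0.9312 m³/s; the ratio is 3.14.

3.14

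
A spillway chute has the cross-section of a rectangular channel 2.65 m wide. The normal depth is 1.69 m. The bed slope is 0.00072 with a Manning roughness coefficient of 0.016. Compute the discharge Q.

Q = 6.16 m³/s

Flow area A = b·y = 2.65 × 1.69 = 4.478 m². Wetted perimeter P = b + 2y = 2.65 + 2×1.69 = 6.03 m.
Hydraulic radius R = A/P = 4.478/6.03 = 0.7427 m.
Manning's equation: Q = (1/n) A R^(2/3) S^(1/2) = (1/0.016) × 4.478 × 0.7427^(2/3) × 0.00072^(1/2) = 6.16 m³/s.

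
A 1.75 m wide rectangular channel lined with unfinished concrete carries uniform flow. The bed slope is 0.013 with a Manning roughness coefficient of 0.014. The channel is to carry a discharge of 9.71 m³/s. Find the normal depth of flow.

y_n = 1.1 m

Manning's equation rearranged: A R^(2/3) = nQ / (1·√S) = 0.014 × 9.71 / (√0.013) = 1.192.
Try y = 0.871 m: A R^(2/3) = 0.8771 — low.
Try y = 1.1 m: A R^(2/3) = 1.192 — matches.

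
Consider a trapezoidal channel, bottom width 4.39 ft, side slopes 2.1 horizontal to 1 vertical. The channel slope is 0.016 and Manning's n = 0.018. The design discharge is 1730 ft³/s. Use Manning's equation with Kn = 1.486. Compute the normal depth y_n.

y_n = 5.31 ft

Manning's equation rearranged: A R^(2/3) = nQ / (1.486·√S) = 0.018 × 1730 / (1.486 × √0.016) = 165.7.
Trying y = 4.22 ft: A R^(2/3) = 98.23 — low.
Trying y = 6.4 ft: A R^(2/3) = 255 — high.
Trying y = 5.31 ft: A R^(2/3) = 165.4 — matches.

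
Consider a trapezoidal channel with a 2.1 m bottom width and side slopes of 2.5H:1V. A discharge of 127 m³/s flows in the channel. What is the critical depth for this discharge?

y_c = 3.11 m

At critical depth, Q² T / (g A³) = 1, i.e. A³/T = Q²/g = 127²/9.81 = 1644.
At y = 2.47 m: A³/T = 590.9 — short.
At y = 3.97 m: A³/T = 4957 — over.
At y = 3.11 m: A³/T = 1641 — matches.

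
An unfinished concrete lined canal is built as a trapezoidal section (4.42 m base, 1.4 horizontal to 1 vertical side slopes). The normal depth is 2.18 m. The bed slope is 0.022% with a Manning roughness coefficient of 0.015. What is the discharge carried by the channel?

With bottom width b = 4.42 m and side slope z = 1.4: A = (b + zy)y = (4.42 + 1.4×2.18)×2.18 = 16.29 m²; P = b + 2y√(1+z²) = 4.42 + 2×2.18×1.72 = 11.92 m.
Hydraulic radius R = A/P = 16.29/11.92 = 1.366 m.
Manning's equation: Q = (1/n) A R^(2/3) S^(1/2) = (1/0.015) × 16.29 × 1.366^(2/3) × 0.00022^(1/2) = 19.8 m³/s.

Q = 19.8 m³/s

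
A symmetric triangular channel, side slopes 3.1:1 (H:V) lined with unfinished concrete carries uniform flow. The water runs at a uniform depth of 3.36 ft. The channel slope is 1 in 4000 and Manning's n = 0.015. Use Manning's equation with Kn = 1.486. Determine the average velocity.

For a triangular section with side slope z = 3.1: A = zy² = 3.1×3.36² = 35 ft²; P = 2y√(1+z²) = 2×3.36×3.257 = 21.89 ft.
Hydraulic radius R = A/P = 35/21.89 = 1.599 ft.
From Manning's equation, V = (1.486/n) R^(2/3) S^(1/2) = (1.486/0.015) × 1.599^(2/3) × 0.00025^(1/2) = 2.14 ft/s.

V = 2.14 ft/s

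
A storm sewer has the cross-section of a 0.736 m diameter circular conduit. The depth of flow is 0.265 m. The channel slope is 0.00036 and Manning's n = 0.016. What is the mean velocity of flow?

For a circular section of diameter D = 0.736 m at depth y = 0.265 m, the central angle is θ = 2 arccos(1 − 2y/D) = 2.574 rad. Then A = (D²/8)(θ − sin θ) = 0.1379 m² and P = Dθ/2 = 0.9473 m.
Hydraulic radius R = A/P = 0.1379/0.9473 = 0.1456 m.
From Manning's equation, V = (1/n) R^(2/3) S^(1/2) = (1/0.016) × 0.1456^(2/3) × 0.00036^(1/2) = 0.328 m/s.

V = 0.328 m/s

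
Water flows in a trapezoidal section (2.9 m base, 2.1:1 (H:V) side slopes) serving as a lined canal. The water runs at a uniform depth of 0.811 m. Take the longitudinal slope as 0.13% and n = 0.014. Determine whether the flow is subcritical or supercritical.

With bottom width b = 2.9 m and side slope z = 2.1: A = (b + zy)y = (2.9 + 2.1×0.811)×0.811 = 3.733 m²; P = b + 2y√(1+z²) = 2.9 + 2×0.811×2.326 = 6.673 m.
Hydraulic radius R = A/P = 3.733/6.673 = 0.5595 m.
V = (1/n) R^(2/3) √S = (1/0.014) × 0.5595^(2/3) × √0.0013 = 1.749 m/s. Hydraulic depth D_h = A/T = 3.733/6.306 = 0.592 m.
Froude number Fr = V/√(g·D_h) = 1.749/√(9.81×0.592) = 0.726, which is less than 1, so the flow is subcritical.

subcritical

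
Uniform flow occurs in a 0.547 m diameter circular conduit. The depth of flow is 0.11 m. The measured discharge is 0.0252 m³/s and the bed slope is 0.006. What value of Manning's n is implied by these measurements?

n = 0.017

For a circular section of diameter D = 0.547 m at depth y = 0.11 m, the central angle is θ = 2 arccos(1 − 2y/D) = 1.86 rad. Then A = (D²/8)(θ − sin θ) = 0.03372 m² and P = Dθ/2 = 0.5087 m.
Hydraulic radius R = A/P = 0.03372/0.5087 = 0.06629 m.
Rearranging Manning's equation: n = (1/Q) A R^(2/3) S^(1/2) = (1/0.0252) × 0.03372 × 0.06629^(2/3) × √0.006 = 0.017.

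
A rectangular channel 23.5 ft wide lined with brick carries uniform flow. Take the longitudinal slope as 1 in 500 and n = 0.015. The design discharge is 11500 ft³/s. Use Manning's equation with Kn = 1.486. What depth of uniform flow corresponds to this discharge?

y_n = 27.2 ft

Manning's equation rearranged: A R^(2/3) = nQ / (1.486·√S) = 0.015 × 11500 / (1.486 × √0.002) = 2596.
Trying y = 21.8 ft: A R^(2/3) = 1986 — short.
Trying y = 27.2 ft: A R^(2/3) = 2600 — close enough.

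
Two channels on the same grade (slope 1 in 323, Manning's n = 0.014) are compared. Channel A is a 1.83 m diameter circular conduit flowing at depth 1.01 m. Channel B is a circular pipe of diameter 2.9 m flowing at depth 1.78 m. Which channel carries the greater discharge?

Channel A: For a circular section of diameter D = 1.83 m at depth y = 1.01 m, the central angle is θ = 2 arccos(1 − 2y/D) = 3.35 rad. Then A = (D²/8)(θ − sin θ) = 1.489 m² and P = Dθ/2 = 3.065 m. Hydraulic radius R = A/P = 1.489/3.065 = 0.4857 m. Q_A = (1/0.014)·1.489·0.4857^(2/3)·√0.003096 = 3.656 m³/s.
Channel B: For a circular section of diameter D = 2.9 m at depth y = 1.78 m, the central angle is θ = 2 arccos(1 − 2y/D) = 3.601 rad. Then A = (D²/8)(θ − sin θ) = 4.251 m² and P = Dθ/2 = 5.221 m. Hydraulic radius R = A/P = 4.251/5.221 = 0.8142 m. Q_B = (1/0.014)·4.251·0.8142^(2/3)·√0.003096 = 14.73 m³/s.
Q_A = 3.656 m³/s vs Q_B = 14.73 m³/s, so channel B carries more.

channel B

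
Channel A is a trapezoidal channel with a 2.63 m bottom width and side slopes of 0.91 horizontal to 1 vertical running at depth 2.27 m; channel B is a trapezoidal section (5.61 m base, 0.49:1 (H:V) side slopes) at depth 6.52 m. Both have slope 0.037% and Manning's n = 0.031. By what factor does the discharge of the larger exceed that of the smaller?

Channel A: With bottom width b = 2.63 m and side slope z = 0.91: A = (b + zy)y = (2.63 + 0.91×2.27)×2.27 = 10.66 m²; P = b + 2y√(1+z²) = 2.63 + 2×2.27×1.352 = 8.768 m. Hydraulic radius R = A/P = 10.66/8.768 = 1.216 m. Q_A = (1/0.031)·10.66·1.216^(2/3)·√0.00037 = 7.534 m³/s.
Channel B: With bottom width b = 5.61 m and side slope z = 0.49: A = (b + zy)y = (5.61 + 0.49×6.52)×6.52 = 57.41 m²; P = b + 2y√(1+z²) = 5.61 + 2×6.52×1.114 = 20.13 m. Hydraulic radius R = A/P = 57.41/20.13 = 2.852 m. Q_B = (1/0.031)·57.41·2.852^(2/3)·√0.00037 = 71.63 m³/s.
The larger discharge is 71.63 m³/s and the smaller is 7.534 m³/s; the ratio is 9.51.

9.51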